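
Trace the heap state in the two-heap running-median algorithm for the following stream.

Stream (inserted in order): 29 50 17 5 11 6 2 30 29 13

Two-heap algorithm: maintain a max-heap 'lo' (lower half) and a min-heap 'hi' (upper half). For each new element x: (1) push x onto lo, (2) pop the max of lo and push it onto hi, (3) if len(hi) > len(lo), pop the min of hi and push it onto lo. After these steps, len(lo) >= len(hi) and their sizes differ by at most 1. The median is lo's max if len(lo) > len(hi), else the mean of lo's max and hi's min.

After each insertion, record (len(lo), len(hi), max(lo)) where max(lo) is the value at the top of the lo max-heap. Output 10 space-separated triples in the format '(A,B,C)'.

Answer: (1,0,29) (1,1,29) (2,1,29) (2,2,17) (3,2,17) (3,3,11) (4,3,11) (4,4,11) (5,4,17) (5,5,13)

Derivation:
Step 1: insert 29 -> lo=[29] hi=[] -> (len(lo)=1, len(hi)=0, max(lo)=29)
Step 2: insert 50 -> lo=[29] hi=[50] -> (len(lo)=1, len(hi)=1, max(lo)=29)
Step 3: insert 17 -> lo=[17, 29] hi=[50] -> (len(lo)=2, len(hi)=1, max(lo)=29)
Step 4: insert 5 -> lo=[5, 17] hi=[29, 50] -> (len(lo)=2, len(hi)=2, max(lo)=17)
Step 5: insert 11 -> lo=[5, 11, 17] hi=[29, 50] -> (len(lo)=3, len(hi)=2, max(lo)=17)
Step 6: insert 6 -> lo=[5, 6, 11] hi=[17, 29, 50] -> (len(lo)=3, len(hi)=3, max(lo)=11)
Step 7: insert 2 -> lo=[2, 5, 6, 11] hi=[17, 29, 50] -> (len(lo)=4, len(hi)=3, max(lo)=11)
Step 8: insert 30 -> lo=[2, 5, 6, 11] hi=[17, 29, 30, 50] -> (len(lo)=4, len(hi)=4, max(lo)=11)
Step 9: insert 29 -> lo=[2, 5, 6, 11, 17] hi=[29, 29, 30, 50] -> (len(lo)=5, len(hi)=4, max(lo)=17)
Step 10: insert 13 -> lo=[2, 5, 6, 11, 13] hi=[17, 29, 29, 30, 50] -> (len(lo)=5, len(hi)=5, max(lo)=13)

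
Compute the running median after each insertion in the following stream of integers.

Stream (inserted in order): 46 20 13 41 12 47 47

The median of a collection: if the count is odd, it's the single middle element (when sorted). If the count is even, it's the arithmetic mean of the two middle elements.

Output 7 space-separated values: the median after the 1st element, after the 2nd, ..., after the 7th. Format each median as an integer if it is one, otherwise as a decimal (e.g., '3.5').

Step 1: insert 46 -> lo=[46] (size 1, max 46) hi=[] (size 0) -> median=46
Step 2: insert 20 -> lo=[20] (size 1, max 20) hi=[46] (size 1, min 46) -> median=33
Step 3: insert 13 -> lo=[13, 20] (size 2, max 20) hi=[46] (size 1, min 46) -> median=20
Step 4: insert 41 -> lo=[13, 20] (size 2, max 20) hi=[41, 46] (size 2, min 41) -> median=30.5
Step 5: insert 12 -> lo=[12, 13, 20] (size 3, max 20) hi=[41, 46] (size 2, min 41) -> median=20
Step 6: insert 47 -> lo=[12, 13, 20] (size 3, max 20) hi=[41, 46, 47] (size 3, min 41) -> median=30.5
Step 7: insert 47 -> lo=[12, 13, 20, 41] (size 4, max 41) hi=[46, 47, 47] (size 3, min 46) -> median=41

Answer: 46 33 20 30.5 20 30.5 41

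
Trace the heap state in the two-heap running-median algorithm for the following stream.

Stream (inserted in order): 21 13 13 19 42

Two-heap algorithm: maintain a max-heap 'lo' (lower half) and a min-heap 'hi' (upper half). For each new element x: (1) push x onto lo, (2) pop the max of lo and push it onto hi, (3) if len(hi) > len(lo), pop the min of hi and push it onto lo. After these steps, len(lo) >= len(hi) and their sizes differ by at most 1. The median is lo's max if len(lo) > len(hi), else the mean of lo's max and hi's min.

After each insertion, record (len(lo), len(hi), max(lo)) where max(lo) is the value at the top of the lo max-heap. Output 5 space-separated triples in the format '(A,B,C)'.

Answer: (1,0,21) (1,1,13) (2,1,13) (2,2,13) (3,2,19)

Derivation:
Step 1: insert 21 -> lo=[21] hi=[] -> (len(lo)=1, len(hi)=0, max(lo)=21)
Step 2: insert 13 -> lo=[13] hi=[21] -> (len(lo)=1, len(hi)=1, max(lo)=13)
Step 3: insert 13 -> lo=[13, 13] hi=[21] -> (len(lo)=2, len(hi)=1, max(lo)=13)
Step 4: insert 19 -> lo=[13, 13] hi=[19, 21] -> (len(lo)=2, len(hi)=2, max(lo)=13)
Step 5: insert 42 -> lo=[13, 13, 19] hi=[21, 42] -> (len(lo)=3, len(hi)=2, max(lo)=19)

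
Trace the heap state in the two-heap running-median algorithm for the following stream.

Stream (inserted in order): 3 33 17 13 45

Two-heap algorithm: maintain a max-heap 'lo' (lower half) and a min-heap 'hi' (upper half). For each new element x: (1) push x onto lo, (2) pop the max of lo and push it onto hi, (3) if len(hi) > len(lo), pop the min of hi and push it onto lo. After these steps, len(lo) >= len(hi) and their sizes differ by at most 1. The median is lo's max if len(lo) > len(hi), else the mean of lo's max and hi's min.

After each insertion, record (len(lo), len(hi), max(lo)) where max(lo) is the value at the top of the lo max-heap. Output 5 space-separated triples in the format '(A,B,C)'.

Step 1: insert 3 -> lo=[3] hi=[] -> (len(lo)=1, len(hi)=0, max(lo)=3)
Step 2: insert 33 -> lo=[3] hi=[33] -> (len(lo)=1, len(hi)=1, max(lo)=3)
Step 3: insert 17 -> lo=[3, 17] hi=[33] -> (len(lo)=2, len(hi)=1, max(lo)=17)
Step 4: insert 13 -> lo=[3, 13] hi=[17, 33] -> (len(lo)=2, len(hi)=2, max(lo)=13)
Step 5: insert 45 -> lo=[3, 13, 17] hi=[33, 45] -> (len(lo)=3, len(hi)=2, max(lo)=17)

Answer: (1,0,3) (1,1,3) (2,1,17) (2,2,13) (3,2,17)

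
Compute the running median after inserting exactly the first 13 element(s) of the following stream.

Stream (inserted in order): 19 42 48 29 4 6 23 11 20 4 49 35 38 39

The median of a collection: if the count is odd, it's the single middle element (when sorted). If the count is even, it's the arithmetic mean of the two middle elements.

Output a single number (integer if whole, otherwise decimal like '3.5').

Answer: 23

Derivation:
Step 1: insert 19 -> lo=[19] (size 1, max 19) hi=[] (size 0) -> median=19
Step 2: insert 42 -> lo=[19] (size 1, max 19) hi=[42] (size 1, min 42) -> median=30.5
Step 3: insert 48 -> lo=[19, 42] (size 2, max 42) hi=[48] (size 1, min 48) -> median=42
Step 4: insert 29 -> lo=[19, 29] (size 2, max 29) hi=[42, 48] (size 2, min 42) -> median=35.5
Step 5: insert 4 -> lo=[4, 19, 29] (size 3, max 29) hi=[42, 48] (size 2, min 42) -> median=29
Step 6: insert 6 -> lo=[4, 6, 19] (size 3, max 19) hi=[29, 42, 48] (size 3, min 29) -> median=24
Step 7: insert 23 -> lo=[4, 6, 19, 23] (size 4, max 23) hi=[29, 42, 48] (size 3, min 29) -> median=23
Step 8: insert 11 -> lo=[4, 6, 11, 19] (size 4, max 19) hi=[23, 29, 42, 48] (size 4, min 23) -> median=21
Step 9: insert 20 -> lo=[4, 6, 11, 19, 20] (size 5, max 20) hi=[23, 29, 42, 48] (size 4, min 23) -> median=20
Step 10: insert 4 -> lo=[4, 4, 6, 11, 19] (size 5, max 19) hi=[20, 23, 29, 42, 48] (size 5, min 20) -> median=19.5
Step 11: insert 49 -> lo=[4, 4, 6, 11, 19, 20] (size 6, max 20) hi=[23, 29, 42, 48, 49] (size 5, min 23) -> median=20
Step 12: insert 35 -> lo=[4, 4, 6, 11, 19, 20] (size 6, max 20) hi=[23, 29, 35, 42, 48, 49] (size 6, min 23) -> median=21.5
Step 13: insert 38 -> lo=[4, 4, 6, 11, 19, 20, 23] (size 7, max 23) hi=[29, 35, 38, 42, 48, 49] (size 6, min 29) -> median=23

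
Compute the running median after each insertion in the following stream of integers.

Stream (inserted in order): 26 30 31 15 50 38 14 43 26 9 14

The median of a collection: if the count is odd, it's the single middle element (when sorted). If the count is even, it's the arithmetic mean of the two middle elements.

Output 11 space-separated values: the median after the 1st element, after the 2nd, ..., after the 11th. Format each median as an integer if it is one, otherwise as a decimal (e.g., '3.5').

Answer: 26 28 30 28 30 30.5 30 30.5 30 28 26

Derivation:
Step 1: insert 26 -> lo=[26] (size 1, max 26) hi=[] (size 0) -> median=26
Step 2: insert 30 -> lo=[26] (size 1, max 26) hi=[30] (size 1, min 30) -> median=28
Step 3: insert 31 -> lo=[26, 30] (size 2, max 30) hi=[31] (size 1, min 31) -> median=30
Step 4: insert 15 -> lo=[15, 26] (size 2, max 26) hi=[30, 31] (size 2, min 30) -> median=28
Step 5: insert 50 -> lo=[15, 26, 30] (size 3, max 30) hi=[31, 50] (size 2, min 31) -> median=30
Step 6: insert 38 -> lo=[15, 26, 30] (size 3, max 30) hi=[31, 38, 50] (size 3, min 31) -> median=30.5
Step 7: insert 14 -> lo=[14, 15, 26, 30] (size 4, max 30) hi=[31, 38, 50] (size 3, min 31) -> median=30
Step 8: insert 43 -> lo=[14, 15, 26, 30] (size 4, max 30) hi=[31, 38, 43, 50] (size 4, min 31) -> median=30.5
Step 9: insert 26 -> lo=[14, 15, 26, 26, 30] (size 5, max 30) hi=[31, 38, 43, 50] (size 4, min 31) -> median=30
Step 10: insert 9 -> lo=[9, 14, 15, 26, 26] (size 5, max 26) hi=[30, 31, 38, 43, 50] (size 5, min 30) -> median=28
Step 11: insert 14 -> lo=[9, 14, 14, 15, 26, 26] (size 6, max 26) hi=[30, 31, 38, 43, 50] (size 5, min 30) -> median=26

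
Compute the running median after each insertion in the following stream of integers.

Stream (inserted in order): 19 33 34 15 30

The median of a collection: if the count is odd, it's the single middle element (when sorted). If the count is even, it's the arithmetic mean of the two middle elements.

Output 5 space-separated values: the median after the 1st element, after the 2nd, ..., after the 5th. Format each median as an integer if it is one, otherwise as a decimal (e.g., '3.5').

Answer: 19 26 33 26 30

Derivation:
Step 1: insert 19 -> lo=[19] (size 1, max 19) hi=[] (size 0) -> median=19
Step 2: insert 33 -> lo=[19] (size 1, max 19) hi=[33] (size 1, min 33) -> median=26
Step 3: insert 34 -> lo=[19, 33] (size 2, max 33) hi=[34] (size 1, min 34) -> median=33
Step 4: insert 15 -> lo=[15, 19] (size 2, max 19) hi=[33, 34] (size 2, min 33) -> median=26
Step 5: insert 30 -> lo=[15, 19, 30] (size 3, max 30) hi=[33, 34] (size 2, min 33) -> median=30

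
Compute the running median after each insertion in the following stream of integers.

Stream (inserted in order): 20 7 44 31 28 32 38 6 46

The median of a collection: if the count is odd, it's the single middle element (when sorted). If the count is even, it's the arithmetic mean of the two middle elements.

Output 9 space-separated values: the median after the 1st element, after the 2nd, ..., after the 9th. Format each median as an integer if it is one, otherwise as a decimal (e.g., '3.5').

Answer: 20 13.5 20 25.5 28 29.5 31 29.5 31

Derivation:
Step 1: insert 20 -> lo=[20] (size 1, max 20) hi=[] (size 0) -> median=20
Step 2: insert 7 -> lo=[7] (size 1, max 7) hi=[20] (size 1, min 20) -> median=13.5
Step 3: insert 44 -> lo=[7, 20] (size 2, max 20) hi=[44] (size 1, min 44) -> median=20
Step 4: insert 31 -> lo=[7, 20] (size 2, max 20) hi=[31, 44] (size 2, min 31) -> median=25.5
Step 5: insert 28 -> lo=[7, 20, 28] (size 3, max 28) hi=[31, 44] (size 2, min 31) -> median=28
Step 6: insert 32 -> lo=[7, 20, 28] (size 3, max 28) hi=[31, 32, 44] (size 3, min 31) -> median=29.5
Step 7: insert 38 -> lo=[7, 20, 28, 31] (size 4, max 31) hi=[32, 38, 44] (size 3, min 32) -> median=31
Step 8: insert 6 -> lo=[6, 7, 20, 28] (size 4, max 28) hi=[31, 32, 38, 44] (size 4, min 31) -> median=29.5
Step 9: insert 46 -> lo=[6, 7, 20, 28, 31] (size 5, max 31) hi=[32, 38, 44, 46] (size 4, min 32) -> median=31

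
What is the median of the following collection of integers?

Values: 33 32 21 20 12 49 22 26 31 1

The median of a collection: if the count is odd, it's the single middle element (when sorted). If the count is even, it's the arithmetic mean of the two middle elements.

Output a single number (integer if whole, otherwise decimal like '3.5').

Answer: 24

Derivation:
Step 1: insert 33 -> lo=[33] (size 1, max 33) hi=[] (size 0) -> median=33
Step 2: insert 32 -> lo=[32] (size 1, max 32) hi=[33] (size 1, min 33) -> median=32.5
Step 3: insert 21 -> lo=[21, 32] (size 2, max 32) hi=[33] (size 1, min 33) -> median=32
Step 4: insert 20 -> lo=[20, 21] (size 2, max 21) hi=[32, 33] (size 2, min 32) -> median=26.5
Step 5: insert 12 -> lo=[12, 20, 21] (size 3, max 21) hi=[32, 33] (size 2, min 32) -> median=21
Step 6: insert 49 -> lo=[12, 20, 21] (size 3, max 21) hi=[32, 33, 49] (size 3, min 32) -> median=26.5
Step 7: insert 22 -> lo=[12, 20, 21, 22] (size 4, max 22) hi=[32, 33, 49] (size 3, min 32) -> median=22
Step 8: insert 26 -> lo=[12, 20, 21, 22] (size 4, max 22) hi=[26, 32, 33, 49] (size 4, min 26) -> median=24
Step 9: insert 31 -> lo=[12, 20, 21, 22, 26] (size 5, max 26) hi=[31, 32, 33, 49] (size 4, min 31) -> median=26
Step 10: insert 1 -> lo=[1, 12, 20, 21, 22] (size 5, max 22) hi=[26, 31, 32, 33, 49] (size 5, min 26) -> median=24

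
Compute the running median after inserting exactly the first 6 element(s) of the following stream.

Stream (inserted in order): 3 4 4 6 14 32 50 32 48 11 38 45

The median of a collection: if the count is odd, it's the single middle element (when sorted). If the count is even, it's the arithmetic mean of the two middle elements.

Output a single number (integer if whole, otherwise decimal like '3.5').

Step 1: insert 3 -> lo=[3] (size 1, max 3) hi=[] (size 0) -> median=3
Step 2: insert 4 -> lo=[3] (size 1, max 3) hi=[4] (size 1, min 4) -> median=3.5
Step 3: insert 4 -> lo=[3, 4] (size 2, max 4) hi=[4] (size 1, min 4) -> median=4
Step 4: insert 6 -> lo=[3, 4] (size 2, max 4) hi=[4, 6] (size 2, min 4) -> median=4
Step 5: insert 14 -> lo=[3, 4, 4] (size 3, max 4) hi=[6, 14] (size 2, min 6) -> median=4
Step 6: insert 32 -> lo=[3, 4, 4] (size 3, max 4) hi=[6, 14, 32] (size 3, min 6) -> median=5

Answer: 5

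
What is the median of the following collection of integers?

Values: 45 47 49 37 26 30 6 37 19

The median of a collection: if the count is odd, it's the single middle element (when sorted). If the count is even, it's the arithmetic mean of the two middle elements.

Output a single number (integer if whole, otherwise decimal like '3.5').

Step 1: insert 45 -> lo=[45] (size 1, max 45) hi=[] (size 0) -> median=45
Step 2: insert 47 -> lo=[45] (size 1, max 45) hi=[47] (size 1, min 47) -> median=46
Step 3: insert 49 -> lo=[45, 47] (size 2, max 47) hi=[49] (size 1, min 49) -> median=47
Step 4: insert 37 -> lo=[37, 45] (size 2, max 45) hi=[47, 49] (size 2, min 47) -> median=46
Step 5: insert 26 -> lo=[26, 37, 45] (size 3, max 45) hi=[47, 49] (size 2, min 47) -> median=45
Step 6: insert 30 -> lo=[26, 30, 37] (size 3, max 37) hi=[45, 47, 49] (size 3, min 45) -> median=41
Step 7: insert 6 -> lo=[6, 26, 30, 37] (size 4, max 37) hi=[45, 47, 49] (size 3, min 45) -> median=37
Step 8: insert 37 -> lo=[6, 26, 30, 37] (size 4, max 37) hi=[37, 45, 47, 49] (size 4, min 37) -> median=37
Step 9: insert 19 -> lo=[6, 19, 26, 30, 37] (size 5, max 37) hi=[37, 45, 47, 49] (size 4, min 37) -> median=37

Answer: 37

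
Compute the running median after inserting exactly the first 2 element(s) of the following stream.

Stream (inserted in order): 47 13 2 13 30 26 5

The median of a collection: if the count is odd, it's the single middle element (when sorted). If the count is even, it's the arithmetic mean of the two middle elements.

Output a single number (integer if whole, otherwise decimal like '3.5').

Answer: 30

Derivation:
Step 1: insert 47 -> lo=[47] (size 1, max 47) hi=[] (size 0) -> median=47
Step 2: insert 13 -> lo=[13] (size 1, max 13) hi=[47] (size 1, min 47) -> median=30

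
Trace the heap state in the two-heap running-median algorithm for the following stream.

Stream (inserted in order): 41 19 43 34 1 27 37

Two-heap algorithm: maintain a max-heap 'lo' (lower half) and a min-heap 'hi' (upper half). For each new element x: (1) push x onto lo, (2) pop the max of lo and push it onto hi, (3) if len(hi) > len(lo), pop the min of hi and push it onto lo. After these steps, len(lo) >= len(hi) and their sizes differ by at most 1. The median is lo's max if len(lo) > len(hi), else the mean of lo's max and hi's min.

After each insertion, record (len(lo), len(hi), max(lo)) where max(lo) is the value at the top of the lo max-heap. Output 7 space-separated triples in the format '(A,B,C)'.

Answer: (1,0,41) (1,1,19) (2,1,41) (2,2,34) (3,2,34) (3,3,27) (4,3,34)

Derivation:
Step 1: insert 41 -> lo=[41] hi=[] -> (len(lo)=1, len(hi)=0, max(lo)=41)
Step 2: insert 19 -> lo=[19] hi=[41] -> (len(lo)=1, len(hi)=1, max(lo)=19)
Step 3: insert 43 -> lo=[19, 41] hi=[43] -> (len(lo)=2, len(hi)=1, max(lo)=41)
Step 4: insert 34 -> lo=[19, 34] hi=[41, 43] -> (len(lo)=2, len(hi)=2, max(lo)=34)
Step 5: insert 1 -> lo=[1, 19, 34] hi=[41, 43] -> (len(lo)=3, len(hi)=2, max(lo)=34)
Step 6: insert 27 -> lo=[1, 19, 27] hi=[34, 41, 43] -> (len(lo)=3, len(hi)=3, max(lo)=27)
Step 7: insert 37 -> lo=[1, 19, 27, 34] hi=[37, 41, 43] -> (len(lo)=4, len(hi)=3, max(lo)=34)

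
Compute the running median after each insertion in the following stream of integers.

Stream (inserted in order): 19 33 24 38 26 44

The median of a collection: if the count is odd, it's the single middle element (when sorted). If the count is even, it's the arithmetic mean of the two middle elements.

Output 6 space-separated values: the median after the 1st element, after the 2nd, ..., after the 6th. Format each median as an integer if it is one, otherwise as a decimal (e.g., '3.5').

Answer: 19 26 24 28.5 26 29.5

Derivation:
Step 1: insert 19 -> lo=[19] (size 1, max 19) hi=[] (size 0) -> median=19
Step 2: insert 33 -> lo=[19] (size 1, max 19) hi=[33] (size 1, min 33) -> median=26
Step 3: insert 24 -> lo=[19, 24] (size 2, max 24) hi=[33] (size 1, min 33) -> median=24
Step 4: insert 38 -> lo=[19, 24] (size 2, max 24) hi=[33, 38] (size 2, min 33) -> median=28.5
Step 5: insert 26 -> lo=[19, 24, 26] (size 3, max 26) hi=[33, 38] (size 2, min 33) -> median=26
Step 6: insert 44 -> lo=[19, 24, 26] (size 3, max 26) hi=[33, 38, 44] (size 3, min 33) -> median=29.5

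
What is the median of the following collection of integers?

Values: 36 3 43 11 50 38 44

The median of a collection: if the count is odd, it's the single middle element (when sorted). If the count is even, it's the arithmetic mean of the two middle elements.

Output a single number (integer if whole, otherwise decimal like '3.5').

Answer: 38

Derivation:
Step 1: insert 36 -> lo=[36] (size 1, max 36) hi=[] (size 0) -> median=36
Step 2: insert 3 -> lo=[3] (size 1, max 3) hi=[36] (size 1, min 36) -> median=19.5
Step 3: insert 43 -> lo=[3, 36] (size 2, max 36) hi=[43] (size 1, min 43) -> median=36
Step 4: insert 11 -> lo=[3, 11] (size 2, max 11) hi=[36, 43] (size 2, min 36) -> median=23.5
Step 5: insert 50 -> lo=[3, 11, 36] (size 3, max 36) hi=[43, 50] (size 2, min 43) -> median=36
Step 6: insert 38 -> lo=[3, 11, 36] (size 3, max 36) hi=[38, 43, 50] (size 3, min 38) -> median=37
Step 7: insert 44 -> lo=[3, 11, 36, 38] (size 4, max 38) hi=[43, 44, 50] (size 3, min 43) -> median=38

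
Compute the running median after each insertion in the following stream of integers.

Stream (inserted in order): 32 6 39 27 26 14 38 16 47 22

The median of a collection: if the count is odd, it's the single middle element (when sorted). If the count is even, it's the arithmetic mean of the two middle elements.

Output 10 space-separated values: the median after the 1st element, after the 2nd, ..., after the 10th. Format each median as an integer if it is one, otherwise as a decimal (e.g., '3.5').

Step 1: insert 32 -> lo=[32] (size 1, max 32) hi=[] (size 0) -> median=32
Step 2: insert 6 -> lo=[6] (size 1, max 6) hi=[32] (size 1, min 32) -> median=19
Step 3: insert 39 -> lo=[6, 32] (size 2, max 32) hi=[39] (size 1, min 39) -> median=32
Step 4: insert 27 -> lo=[6, 27] (size 2, max 27) hi=[32, 39] (size 2, min 32) -> median=29.5
Step 5: insert 26 -> lo=[6, 26, 27] (size 3, max 27) hi=[32, 39] (size 2, min 32) -> median=27
Step 6: insert 14 -> lo=[6, 14, 26] (size 3, max 26) hi=[27, 32, 39] (size 3, min 27) -> median=26.5
Step 7: insert 38 -> lo=[6, 14, 26, 27] (size 4, max 27) hi=[32, 38, 39] (size 3, min 32) -> median=27
Step 8: insert 16 -> lo=[6, 14, 16, 26] (size 4, max 26) hi=[27, 32, 38, 39] (size 4, min 27) -> median=26.5
Step 9: insert 47 -> lo=[6, 14, 16, 26, 27] (size 5, max 27) hi=[32, 38, 39, 47] (size 4, min 32) -> median=27
Step 10: insert 22 -> lo=[6, 14, 16, 22, 26] (size 5, max 26) hi=[27, 32, 38, 39, 47] (size 5, min 27) -> median=26.5

Answer: 32 19 32 29.5 27 26.5 27 26.5 27 26.5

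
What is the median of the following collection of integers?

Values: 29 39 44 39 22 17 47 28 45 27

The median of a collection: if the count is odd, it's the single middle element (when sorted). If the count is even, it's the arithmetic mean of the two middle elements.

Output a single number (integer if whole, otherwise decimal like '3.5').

Step 1: insert 29 -> lo=[29] (size 1, max 29) hi=[] (size 0) -> median=29
Step 2: insert 39 -> lo=[29] (size 1, max 29) hi=[39] (size 1, min 39) -> median=34
Step 3: insert 44 -> lo=[29, 39] (size 2, max 39) hi=[44] (size 1, min 44) -> median=39
Step 4: insert 39 -> lo=[29, 39] (size 2, max 39) hi=[39, 44] (size 2, min 39) -> median=39
Step 5: insert 22 -> lo=[22, 29, 39] (size 3, max 39) hi=[39, 44] (size 2, min 39) -> median=39
Step 6: insert 17 -> lo=[17, 22, 29] (size 3, max 29) hi=[39, 39, 44] (size 3, min 39) -> median=34
Step 7: insert 47 -> lo=[17, 22, 29, 39] (size 4, max 39) hi=[39, 44, 47] (size 3, min 39) -> median=39
Step 8: insert 28 -> lo=[17, 22, 28, 29] (size 4, max 29) hi=[39, 39, 44, 47] (size 4, min 39) -> median=34
Step 9: insert 45 -> lo=[17, 22, 28, 29, 39] (size 5, max 39) hi=[39, 44, 45, 47] (size 4, min 39) -> median=39
Step 10: insert 27 -> lo=[17, 22, 27, 28, 29] (size 5, max 29) hi=[39, 39, 44, 45, 47] (size 5, min 39) -> median=34

Answer: 34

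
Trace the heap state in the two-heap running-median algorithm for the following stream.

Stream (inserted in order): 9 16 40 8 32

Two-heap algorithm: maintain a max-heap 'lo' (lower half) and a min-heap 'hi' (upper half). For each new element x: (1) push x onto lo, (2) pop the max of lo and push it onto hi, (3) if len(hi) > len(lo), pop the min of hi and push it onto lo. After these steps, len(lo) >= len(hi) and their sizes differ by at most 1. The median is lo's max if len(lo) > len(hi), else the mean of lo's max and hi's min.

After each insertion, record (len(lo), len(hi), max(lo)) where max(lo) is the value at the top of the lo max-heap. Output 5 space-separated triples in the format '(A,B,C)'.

Answer: (1,0,9) (1,1,9) (2,1,16) (2,2,9) (3,2,16)

Derivation:
Step 1: insert 9 -> lo=[9] hi=[] -> (len(lo)=1, len(hi)=0, max(lo)=9)
Step 2: insert 16 -> lo=[9] hi=[16] -> (len(lo)=1, len(hi)=1, max(lo)=9)
Step 3: insert 40 -> lo=[9, 16] hi=[40] -> (len(lo)=2, len(hi)=1, max(lo)=16)
Step 4: insert 8 -> lo=[8, 9] hi=[16, 40] -> (len(lo)=2, len(hi)=2, max(lo)=9)
Step 5: insert 32 -> lo=[8, 9, 16] hi=[32, 40] -> (len(lo)=3, len(hi)=2, max(lo)=16)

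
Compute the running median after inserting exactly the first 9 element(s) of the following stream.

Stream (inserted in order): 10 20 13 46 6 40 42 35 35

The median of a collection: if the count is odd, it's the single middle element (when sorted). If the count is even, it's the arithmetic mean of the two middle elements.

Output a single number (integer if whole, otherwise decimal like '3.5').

Step 1: insert 10 -> lo=[10] (size 1, max 10) hi=[] (size 0) -> median=10
Step 2: insert 20 -> lo=[10] (size 1, max 10) hi=[20] (size 1, min 20) -> median=15
Step 3: insert 13 -> lo=[10, 13] (size 2, max 13) hi=[20] (size 1, min 20) -> median=13
Step 4: insert 46 -> lo=[10, 13] (size 2, max 13) hi=[20, 46] (size 2, min 20) -> median=16.5
Step 5: insert 6 -> lo=[6, 10, 13] (size 3, max 13) hi=[20, 46] (size 2, min 20) -> median=13
Step 6: insert 40 -> lo=[6, 10, 13] (size 3, max 13) hi=[20, 40, 46] (size 3, min 20) -> median=16.5
Step 7: insert 42 -> lo=[6, 10, 13, 20] (size 4, max 20) hi=[40, 42, 46] (size 3, min 40) -> median=20
Step 8: insert 35 -> lo=[6, 10, 13, 20] (size 4, max 20) hi=[35, 40, 42, 46] (size 4, min 35) -> median=27.5
Step 9: insert 35 -> lo=[6, 10, 13, 20, 35] (size 5, max 35) hi=[35, 40, 42, 46] (size 4, min 35) -> median=35

Answer: 35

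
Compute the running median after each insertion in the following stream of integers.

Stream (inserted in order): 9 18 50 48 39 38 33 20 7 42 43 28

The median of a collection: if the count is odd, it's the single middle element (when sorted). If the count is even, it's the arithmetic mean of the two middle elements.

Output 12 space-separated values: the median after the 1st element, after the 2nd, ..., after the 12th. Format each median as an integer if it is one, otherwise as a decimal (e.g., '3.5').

Step 1: insert 9 -> lo=[9] (size 1, max 9) hi=[] (size 0) -> median=9
Step 2: insert 18 -> lo=[9] (size 1, max 9) hi=[18] (size 1, min 18) -> median=13.5
Step 3: insert 50 -> lo=[9, 18] (size 2, max 18) hi=[50] (size 1, min 50) -> median=18
Step 4: insert 48 -> lo=[9, 18] (size 2, max 18) hi=[48, 50] (size 2, min 48) -> median=33
Step 5: insert 39 -> lo=[9, 18, 39] (size 3, max 39) hi=[48, 50] (size 2, min 48) -> median=39
Step 6: insert 38 -> lo=[9, 18, 38] (size 3, max 38) hi=[39, 48, 50] (size 3, min 39) -> median=38.5
Step 7: insert 33 -> lo=[9, 18, 33, 38] (size 4, max 38) hi=[39, 48, 50] (size 3, min 39) -> median=38
Step 8: insert 20 -> lo=[9, 18, 20, 33] (size 4, max 33) hi=[38, 39, 48, 50] (size 4, min 38) -> median=35.5
Step 9: insert 7 -> lo=[7, 9, 18, 20, 33] (size 5, max 33) hi=[38, 39, 48, 50] (size 4, min 38) -> median=33
Step 10: insert 42 -> lo=[7, 9, 18, 20, 33] (size 5, max 33) hi=[38, 39, 42, 48, 50] (size 5, min 38) -> median=35.5
Step 11: insert 43 -> lo=[7, 9, 18, 20, 33, 38] (size 6, max 38) hi=[39, 42, 43, 48, 50] (size 5, min 39) -> median=38
Step 12: insert 28 -> lo=[7, 9, 18, 20, 28, 33] (size 6, max 33) hi=[38, 39, 42, 43, 48, 50] (size 6, min 38) -> median=35.5

Answer: 9 13.5 18 33 39 38.5 38 35.5 33 35.5 38 35.5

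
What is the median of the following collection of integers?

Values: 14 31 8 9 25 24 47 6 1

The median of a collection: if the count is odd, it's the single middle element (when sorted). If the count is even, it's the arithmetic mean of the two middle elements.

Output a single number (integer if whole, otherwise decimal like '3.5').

Step 1: insert 14 -> lo=[14] (size 1, max 14) hi=[] (size 0) -> median=14
Step 2: insert 31 -> lo=[14] (size 1, max 14) hi=[31] (size 1, min 31) -> median=22.5
Step 3: insert 8 -> lo=[8, 14] (size 2, max 14) hi=[31] (size 1, min 31) -> median=14
Step 4: insert 9 -> lo=[8, 9] (size 2, max 9) hi=[14, 31] (size 2, min 14) -> median=11.5
Step 5: insert 25 -> lo=[8, 9, 14] (size 3, max 14) hi=[25, 31] (size 2, min 25) -> median=14
Step 6: insert 24 -> lo=[8, 9, 14] (size 3, max 14) hi=[24, 25, 31] (size 3, min 24) -> median=19
Step 7: insert 47 -> lo=[8, 9, 14, 24] (size 4, max 24) hi=[25, 31, 47] (size 3, min 25) -> median=24
Step 8: insert 6 -> lo=[6, 8, 9, 14] (size 4, max 14) hi=[24, 25, 31, 47] (size 4, min 24) -> median=19
Step 9: insert 1 -> lo=[1, 6, 8, 9, 14] (size 5, max 14) hi=[24, 25, 31, 47] (size 4, min 24) -> median=14

Answer: 14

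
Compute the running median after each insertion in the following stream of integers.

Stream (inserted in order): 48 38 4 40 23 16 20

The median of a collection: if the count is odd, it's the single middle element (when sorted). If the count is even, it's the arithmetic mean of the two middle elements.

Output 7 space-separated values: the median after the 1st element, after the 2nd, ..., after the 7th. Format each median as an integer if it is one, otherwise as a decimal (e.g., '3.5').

Answer: 48 43 38 39 38 30.5 23

Derivation:
Step 1: insert 48 -> lo=[48] (size 1, max 48) hi=[] (size 0) -> median=48
Step 2: insert 38 -> lo=[38] (size 1, max 38) hi=[48] (size 1, min 48) -> median=43
Step 3: insert 4 -> lo=[4, 38] (size 2, max 38) hi=[48] (size 1, min 48) -> median=38
Step 4: insert 40 -> lo=[4, 38] (size 2, max 38) hi=[40, 48] (size 2, min 40) -> median=39
Step 5: insert 23 -> lo=[4, 23, 38] (size 3, max 38) hi=[40, 48] (size 2, min 40) -> median=38
Step 6: insert 16 -> lo=[4, 16, 23] (size 3, max 23) hi=[38, 40, 48] (size 3, min 38) -> median=30.5
Step 7: insert 20 -> lo=[4, 16, 20, 23] (size 4, max 23) hi=[38, 40, 48] (size 3, min 38) -> median=23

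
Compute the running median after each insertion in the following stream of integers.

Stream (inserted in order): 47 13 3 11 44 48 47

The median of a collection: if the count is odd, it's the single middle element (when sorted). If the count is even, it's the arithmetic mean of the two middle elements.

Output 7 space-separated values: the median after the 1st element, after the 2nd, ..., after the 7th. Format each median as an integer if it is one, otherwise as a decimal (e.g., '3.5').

Step 1: insert 47 -> lo=[47] (size 1, max 47) hi=[] (size 0) -> median=47
Step 2: insert 13 -> lo=[13] (size 1, max 13) hi=[47] (size 1, min 47) -> median=30
Step 3: insert 3 -> lo=[3, 13] (size 2, max 13) hi=[47] (size 1, min 47) -> median=13
Step 4: insert 11 -> lo=[3, 11] (size 2, max 11) hi=[13, 47] (size 2, min 13) -> median=12
Step 5: insert 44 -> lo=[3, 11, 13] (size 3, max 13) hi=[44, 47] (size 2, min 44) -> median=13
Step 6: insert 48 -> lo=[3, 11, 13] (size 3, max 13) hi=[44, 47, 48] (size 3, min 44) -> median=28.5
Step 7: insert 47 -> lo=[3, 11, 13, 44] (size 4, max 44) hi=[47, 47, 48] (size 3, min 47) -> median=44

Answer: 47 30 13 12 13 28.5 44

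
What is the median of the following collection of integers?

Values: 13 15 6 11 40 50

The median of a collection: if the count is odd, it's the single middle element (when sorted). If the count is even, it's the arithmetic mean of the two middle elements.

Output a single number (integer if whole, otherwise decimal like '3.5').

Step 1: insert 13 -> lo=[13] (size 1, max 13) hi=[] (size 0) -> median=13
Step 2: insert 15 -> lo=[13] (size 1, max 13) hi=[15] (size 1, min 15) -> median=14
Step 3: insert 6 -> lo=[6, 13] (size 2, max 13) hi=[15] (size 1, min 15) -> median=13
Step 4: insert 11 -> lo=[6, 11] (size 2, max 11) hi=[13, 15] (size 2, min 13) -> median=12
Step 5: insert 40 -> lo=[6, 11, 13] (size 3, max 13) hi=[15, 40] (size 2, min 15) -> median=13
Step 6: insert 50 -> lo=[6, 11, 13] (size 3, max 13) hi=[15, 40, 50] (size 3, min 15) -> median=14

Answer: 14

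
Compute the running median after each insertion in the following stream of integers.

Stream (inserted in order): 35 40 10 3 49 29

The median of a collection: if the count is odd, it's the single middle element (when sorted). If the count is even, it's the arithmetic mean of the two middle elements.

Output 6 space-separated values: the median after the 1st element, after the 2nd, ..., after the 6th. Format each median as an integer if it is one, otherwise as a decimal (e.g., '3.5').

Answer: 35 37.5 35 22.5 35 32

Derivation:
Step 1: insert 35 -> lo=[35] (size 1, max 35) hi=[] (size 0) -> median=35
Step 2: insert 40 -> lo=[35] (size 1, max 35) hi=[40] (size 1, min 40) -> median=37.5
Step 3: insert 10 -> lo=[10, 35] (size 2, max 35) hi=[40] (size 1, min 40) -> median=35
Step 4: insert 3 -> lo=[3, 10] (size 2, max 10) hi=[35, 40] (size 2, min 35) -> median=22.5
Step 5: insert 49 -> lo=[3, 10, 35] (size 3, max 35) hi=[40, 49] (size 2, min 40) -> median=35
Step 6: insert 29 -> lo=[3, 10, 29] (size 3, max 29) hi=[35, 40, 49] (size 3, min 35) -> median=32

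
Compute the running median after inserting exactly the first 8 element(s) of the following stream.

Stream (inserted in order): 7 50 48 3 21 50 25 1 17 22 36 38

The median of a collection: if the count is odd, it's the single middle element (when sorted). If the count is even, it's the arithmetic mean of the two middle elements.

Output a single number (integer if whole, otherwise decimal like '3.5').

Step 1: insert 7 -> lo=[7] (size 1, max 7) hi=[] (size 0) -> median=7
Step 2: insert 50 -> lo=[7] (size 1, max 7) hi=[50] (size 1, min 50) -> median=28.5
Step 3: insert 48 -> lo=[7, 48] (size 2, max 48) hi=[50] (size 1, min 50) -> median=48
Step 4: insert 3 -> lo=[3, 7] (size 2, max 7) hi=[48, 50] (size 2, min 48) -> median=27.5
Step 5: insert 21 -> lo=[3, 7, 21] (size 3, max 21) hi=[48, 50] (size 2, min 48) -> median=21
Step 6: insert 50 -> lo=[3, 7, 21] (size 3, max 21) hi=[48, 50, 50] (size 3, min 48) -> median=34.5
Step 7: insert 25 -> lo=[3, 7, 21, 25] (size 4, max 25) hi=[48, 50, 50] (size 3, min 48) -> median=25
Step 8: insert 1 -> lo=[1, 3, 7, 21] (size 4, max 21) hi=[25, 48, 50, 50] (size 4, min 25) -> median=23

Answer: 23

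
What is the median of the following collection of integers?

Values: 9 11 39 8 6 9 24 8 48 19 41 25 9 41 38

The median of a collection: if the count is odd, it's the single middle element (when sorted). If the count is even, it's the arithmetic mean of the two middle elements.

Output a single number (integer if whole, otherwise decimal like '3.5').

Answer: 19

Derivation:
Step 1: insert 9 -> lo=[9] (size 1, max 9) hi=[] (size 0) -> median=9
Step 2: insert 11 -> lo=[9] (size 1, max 9) hi=[11] (size 1, min 11) -> median=10
Step 3: insert 39 -> lo=[9, 11] (size 2, max 11) hi=[39] (size 1, min 39) -> median=11
Step 4: insert 8 -> lo=[8, 9] (size 2, max 9) hi=[11, 39] (size 2, min 11) -> median=10
Step 5: insert 6 -> lo=[6, 8, 9] (size 3, max 9) hi=[11, 39] (size 2, min 11) -> median=9
Step 6: insert 9 -> lo=[6, 8, 9] (size 3, max 9) hi=[9, 11, 39] (size 3, min 9) -> median=9
Step 7: insert 24 -> lo=[6, 8, 9, 9] (size 4, max 9) hi=[11, 24, 39] (size 3, min 11) -> median=9
Step 8: insert 8 -> lo=[6, 8, 8, 9] (size 4, max 9) hi=[9, 11, 24, 39] (size 4, min 9) -> median=9
Step 9: insert 48 -> lo=[6, 8, 8, 9, 9] (size 5, max 9) hi=[11, 24, 39, 48] (size 4, min 11) -> median=9
Step 10: insert 19 -> lo=[6, 8, 8, 9, 9] (size 5, max 9) hi=[11, 19, 24, 39, 48] (size 5, min 11) -> median=10
Step 11: insert 41 -> lo=[6, 8, 8, 9, 9, 11] (size 6, max 11) hi=[19, 24, 39, 41, 48] (size 5, min 19) -> median=11
Step 12: insert 25 -> lo=[6, 8, 8, 9, 9, 11] (size 6, max 11) hi=[19, 24, 25, 39, 41, 48] (size 6, min 19) -> median=15
Step 13: insert 9 -> lo=[6, 8, 8, 9, 9, 9, 11] (size 7, max 11) hi=[19, 24, 25, 39, 41, 48] (size 6, min 19) -> median=11
Step 14: insert 41 -> lo=[6, 8, 8, 9, 9, 9, 11] (size 7, max 11) hi=[19, 24, 25, 39, 41, 41, 48] (size 7, min 19) -> median=15
Step 15: insert 38 -> lo=[6, 8, 8, 9, 9, 9, 11, 19] (size 8, max 19) hi=[24, 25, 38, 39, 41, 41, 48] (size 7, min 24) -> median=19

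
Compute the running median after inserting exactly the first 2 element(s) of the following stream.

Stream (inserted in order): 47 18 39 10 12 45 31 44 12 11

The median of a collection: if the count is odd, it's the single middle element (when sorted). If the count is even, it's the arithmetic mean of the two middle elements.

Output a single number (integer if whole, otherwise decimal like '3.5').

Step 1: insert 47 -> lo=[47] (size 1, max 47) hi=[] (size 0) -> median=47
Step 2: insert 18 -> lo=[18] (size 1, max 18) hi=[47] (size 1, min 47) -> median=32.5

Answer: 32.5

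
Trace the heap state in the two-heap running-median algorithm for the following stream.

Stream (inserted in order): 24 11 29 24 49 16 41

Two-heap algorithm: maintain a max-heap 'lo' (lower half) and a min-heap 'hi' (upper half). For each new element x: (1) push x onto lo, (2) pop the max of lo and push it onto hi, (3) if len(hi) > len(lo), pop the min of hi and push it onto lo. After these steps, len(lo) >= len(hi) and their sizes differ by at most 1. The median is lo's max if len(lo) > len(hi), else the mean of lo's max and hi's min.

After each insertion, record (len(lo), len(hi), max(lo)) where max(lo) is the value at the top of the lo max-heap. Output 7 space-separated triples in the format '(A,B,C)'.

Step 1: insert 24 -> lo=[24] hi=[] -> (len(lo)=1, len(hi)=0, max(lo)=24)
Step 2: insert 11 -> lo=[11] hi=[24] -> (len(lo)=1, len(hi)=1, max(lo)=11)
Step 3: insert 29 -> lo=[11, 24] hi=[29] -> (len(lo)=2, len(hi)=1, max(lo)=24)
Step 4: insert 24 -> lo=[11, 24] hi=[24, 29] -> (len(lo)=2, len(hi)=2, max(lo)=24)
Step 5: insert 49 -> lo=[11, 24, 24] hi=[29, 49] -> (len(lo)=3, len(hi)=2, max(lo)=24)
Step 6: insert 16 -> lo=[11, 16, 24] hi=[24, 29, 49] -> (len(lo)=3, len(hi)=3, max(lo)=24)
Step 7: insert 41 -> lo=[11, 16, 24, 24] hi=[29, 41, 49] -> (len(lo)=4, len(hi)=3, max(lo)=24)

Answer: (1,0,24) (1,1,11) (2,1,24) (2,2,24) (3,2,24) (3,3,24) (4,3,24)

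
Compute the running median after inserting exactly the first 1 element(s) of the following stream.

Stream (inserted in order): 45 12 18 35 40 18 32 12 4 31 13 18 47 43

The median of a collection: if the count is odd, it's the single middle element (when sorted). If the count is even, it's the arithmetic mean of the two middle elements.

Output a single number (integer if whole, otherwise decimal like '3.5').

Step 1: insert 45 -> lo=[45] (size 1, max 45) hi=[] (size 0) -> median=45

Answer: 45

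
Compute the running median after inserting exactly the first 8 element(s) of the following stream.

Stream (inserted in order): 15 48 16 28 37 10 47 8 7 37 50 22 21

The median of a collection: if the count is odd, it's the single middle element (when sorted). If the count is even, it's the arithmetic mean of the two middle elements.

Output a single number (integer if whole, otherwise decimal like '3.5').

Answer: 22

Derivation:
Step 1: insert 15 -> lo=[15] (size 1, max 15) hi=[] (size 0) -> median=15
Step 2: insert 48 -> lo=[15] (size 1, max 15) hi=[48] (size 1, min 48) -> median=31.5
Step 3: insert 16 -> lo=[15, 16] (size 2, max 16) hi=[48] (size 1, min 48) -> median=16
Step 4: insert 28 -> lo=[15, 16] (size 2, max 16) hi=[28, 48] (size 2, min 28) -> median=22
Step 5: insert 37 -> lo=[15, 16, 28] (size 3, max 28) hi=[37, 48] (size 2, min 37) -> median=28
Step 6: insert 10 -> lo=[10, 15, 16] (size 3, max 16) hi=[28, 37, 48] (size 3, min 28) -> median=22
Step 7: insert 47 -> lo=[10, 15, 16, 28] (size 4, max 28) hi=[37, 47, 48] (size 3, min 37) -> median=28
Step 8: insert 8 -> lo=[8, 10, 15, 16] (size 4, max 16) hi=[28, 37, 47, 48] (size 4, min 28) -> median=22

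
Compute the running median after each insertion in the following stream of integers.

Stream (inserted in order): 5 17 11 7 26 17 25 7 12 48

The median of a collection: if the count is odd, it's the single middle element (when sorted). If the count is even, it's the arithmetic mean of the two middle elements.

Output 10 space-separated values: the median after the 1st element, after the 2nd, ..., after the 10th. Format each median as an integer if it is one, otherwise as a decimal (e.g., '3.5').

Answer: 5 11 11 9 11 14 17 14 12 14.5

Derivation:
Step 1: insert 5 -> lo=[5] (size 1, max 5) hi=[] (size 0) -> median=5
Step 2: insert 17 -> lo=[5] (size 1, max 5) hi=[17] (size 1, min 17) -> median=11
Step 3: insert 11 -> lo=[5, 11] (size 2, max 11) hi=[17] (size 1, min 17) -> median=11
Step 4: insert 7 -> lo=[5, 7] (size 2, max 7) hi=[11, 17] (size 2, min 11) -> median=9
Step 5: insert 26 -> lo=[5, 7, 11] (size 3, max 11) hi=[17, 26] (size 2, min 17) -> median=11
Step 6: insert 17 -> lo=[5, 7, 11] (size 3, max 11) hi=[17, 17, 26] (size 3, min 17) -> median=14
Step 7: insert 25 -> lo=[5, 7, 11, 17] (size 4, max 17) hi=[17, 25, 26] (size 3, min 17) -> median=17
Step 8: insert 7 -> lo=[5, 7, 7, 11] (size 4, max 11) hi=[17, 17, 25, 26] (size 4, min 17) -> median=14
Step 9: insert 12 -> lo=[5, 7, 7, 11, 12] (size 5, max 12) hi=[17, 17, 25, 26] (size 4, min 17) -> median=12
Step 10: insert 48 -> lo=[5, 7, 7, 11, 12] (size 5, max 12) hi=[17, 17, 25, 26, 48] (size 5, min 17) -> median=14.5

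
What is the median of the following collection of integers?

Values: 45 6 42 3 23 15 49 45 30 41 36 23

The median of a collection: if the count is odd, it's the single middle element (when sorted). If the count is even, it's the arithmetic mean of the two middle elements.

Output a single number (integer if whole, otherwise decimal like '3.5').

Step 1: insert 45 -> lo=[45] (size 1, max 45) hi=[] (size 0) -> median=45
Step 2: insert 6 -> lo=[6] (size 1, max 6) hi=[45] (size 1, min 45) -> median=25.5
Step 3: insert 42 -> lo=[6, 42] (size 2, max 42) hi=[45] (size 1, min 45) -> median=42
Step 4: insert 3 -> lo=[3, 6] (size 2, max 6) hi=[42, 45] (size 2, min 42) -> median=24
Step 5: insert 23 -> lo=[3, 6, 23] (size 3, max 23) hi=[42, 45] (size 2, min 42) -> median=23
Step 6: insert 15 -> lo=[3, 6, 15] (size 3, max 15) hi=[23, 42, 45] (size 3, min 23) -> median=19
Step 7: insert 49 -> lo=[3, 6, 15, 23] (size 4, max 23) hi=[42, 45, 49] (size 3, min 42) -> median=23
Step 8: insert 45 -> lo=[3, 6, 15, 23] (size 4, max 23) hi=[42, 45, 45, 49] (size 4, min 42) -> median=32.5
Step 9: insert 30 -> lo=[3, 6, 15, 23, 30] (size 5, max 30) hi=[42, 45, 45, 49] (size 4, min 42) -> median=30
Step 10: insert 41 -> lo=[3, 6, 15, 23, 30] (size 5, max 30) hi=[41, 42, 45, 45, 49] (size 5, min 41) -> median=35.5
Step 11: insert 36 -> lo=[3, 6, 15, 23, 30, 36] (size 6, max 36) hi=[41, 42, 45, 45, 49] (size 5, min 41) -> median=36
Step 12: insert 23 -> lo=[3, 6, 15, 23, 23, 30] (size 6, max 30) hi=[36, 41, 42, 45, 45, 49] (size 6, min 36) -> median=33

Answer: 33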